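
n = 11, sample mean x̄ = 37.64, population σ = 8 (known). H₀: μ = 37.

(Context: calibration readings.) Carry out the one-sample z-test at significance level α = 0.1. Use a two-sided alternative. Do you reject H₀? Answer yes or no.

SE = σ/√n = 8/√11 = 2.4121
z = (x̄−μ₀)/SE = (37.64−37)/2.4121 = 0.2653
p-value (two-sided) = 0.79076
At α=0.1: p ≥ α → fail to reject H₀

reject H₀: no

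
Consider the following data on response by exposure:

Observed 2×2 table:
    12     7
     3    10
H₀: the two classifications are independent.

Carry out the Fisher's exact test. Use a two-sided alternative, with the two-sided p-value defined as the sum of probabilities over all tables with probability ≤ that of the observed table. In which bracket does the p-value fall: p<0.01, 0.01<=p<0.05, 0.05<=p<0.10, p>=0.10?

p-value bracket: 0.01<=p<0.05

Margins: r₁=19, r₂=13, c₁=15, c₂=17, n=32
p_obs = C(19,12)·C(13,3)/C(32,15); sum pmf over tables with pmf ≤ p_obs
p-value (two-sided) = 0.03592
→ bracket: 0.01<=p<0.05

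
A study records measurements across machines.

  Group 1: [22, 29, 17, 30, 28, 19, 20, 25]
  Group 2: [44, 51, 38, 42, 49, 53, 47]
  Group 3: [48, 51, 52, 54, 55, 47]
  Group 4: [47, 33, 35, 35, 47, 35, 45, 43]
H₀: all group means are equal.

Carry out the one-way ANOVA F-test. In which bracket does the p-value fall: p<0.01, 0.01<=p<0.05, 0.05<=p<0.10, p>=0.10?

Group means [23.75, 46.29, 51.17, 40.00], grand mean 39.345
SSB = Σnᵢ(x̄ᵢ−x̄)² = 3124.790; SSW = ΣΣ(x−x̄ᵢ)² = 645.762
MSB = 3124.790/3 = 1041.5966; MSW = 645.762/25 = 25.8305
F = MSB/MSW = 40.3243
df = (3, 25)
p-value (upper-tail) = 0.00000
→ bracket: p<0.01

p-value bracket: p<0.01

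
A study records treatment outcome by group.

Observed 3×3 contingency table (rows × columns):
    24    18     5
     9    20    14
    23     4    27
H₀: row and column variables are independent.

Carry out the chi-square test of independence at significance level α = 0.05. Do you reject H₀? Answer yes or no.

Row totals [47, 43, 54], col totals [56, 42, 46], n=144
χ² = (24−18.28)²/18.28 + (18−13.71)²/13.71 + (5−15.01)²/15.01 + (9−16.72)²/16.72 + (20−12.54)²/12.54 + (14−13.74)²/13.74 + (23−21.00)²/21.00 + (4−15.75)²/15.75 + (27−17.25)²/17.25 = 32.2878
df = 4
p-value (upper-tail) = 0.00000
At α=0.05: p < α → reject H₀

reject H₀: yes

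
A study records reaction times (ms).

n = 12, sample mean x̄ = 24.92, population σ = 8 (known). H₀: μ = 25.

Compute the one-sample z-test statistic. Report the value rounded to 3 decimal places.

SE = σ/√n = 8/√12 = 2.3094
z = (x̄−μ₀)/SE = (24.92−25)/2.3094 = -0.0346

test statistic = -0.035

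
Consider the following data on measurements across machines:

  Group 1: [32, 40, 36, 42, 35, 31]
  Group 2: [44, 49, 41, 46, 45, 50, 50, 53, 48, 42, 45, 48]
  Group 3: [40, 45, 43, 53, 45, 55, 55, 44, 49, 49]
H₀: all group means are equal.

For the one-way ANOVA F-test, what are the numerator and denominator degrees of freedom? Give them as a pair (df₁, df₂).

degrees of freedom = [2, 25]

k = 3 groups, N = 28 total
df = (k−1, N−k) = (3−1, 28−3) = (2, 25)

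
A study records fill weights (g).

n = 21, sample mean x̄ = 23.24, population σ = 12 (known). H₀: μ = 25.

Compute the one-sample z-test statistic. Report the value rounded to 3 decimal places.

SE = σ/√n = 12/√21 = 2.6186
z = (x̄−μ₀)/SE = (23.24−25)/2.6186 = -0.6721

test statistic = -0.672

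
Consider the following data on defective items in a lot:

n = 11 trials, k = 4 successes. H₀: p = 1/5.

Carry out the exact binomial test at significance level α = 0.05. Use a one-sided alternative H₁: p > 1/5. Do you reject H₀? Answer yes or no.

reject H₀: no

Exact binomial: n=11, k=4, p₀=1/5=0.2000
P(X≥4) from Σ C(n,i)·p₀^i·(1−p₀)^(n−i)
p-value (one-sided, H₁ greater) = 0.16114
At α=0.05: p ≥ α → fail to reject H₀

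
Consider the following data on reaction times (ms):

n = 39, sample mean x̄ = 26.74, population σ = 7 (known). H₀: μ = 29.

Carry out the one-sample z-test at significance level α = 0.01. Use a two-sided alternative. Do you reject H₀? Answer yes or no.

reject H₀: no

SE = σ/√n = 7/√39 = 1.1209
z = (x̄−μ₀)/SE = (26.74−29)/1.1209 = -2.0162
p-value (two-sided) = 0.04377
At α=0.01: p ≥ α → fail to reject H₀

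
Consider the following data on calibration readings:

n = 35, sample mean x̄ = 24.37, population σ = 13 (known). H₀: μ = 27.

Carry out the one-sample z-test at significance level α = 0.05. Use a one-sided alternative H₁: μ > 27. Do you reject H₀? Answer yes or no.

SE = σ/√n = 13/√35 = 2.1974
z = (x̄−μ₀)/SE = (24.37−27)/2.1974 = -1.1969
p-value (one-sided, H₁ greater) = 0.88432
At α=0.05: p ≥ α → fail to reject H₀

reject H₀: no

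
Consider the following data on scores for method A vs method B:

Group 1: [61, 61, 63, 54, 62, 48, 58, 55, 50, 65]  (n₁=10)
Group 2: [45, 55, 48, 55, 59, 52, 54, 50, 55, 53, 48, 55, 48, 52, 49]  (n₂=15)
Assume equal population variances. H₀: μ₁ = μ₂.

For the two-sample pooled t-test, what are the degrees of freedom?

df = n₁ + n₂ − 2 = 10 + 15 − 2 = 23

degrees of freedom = 23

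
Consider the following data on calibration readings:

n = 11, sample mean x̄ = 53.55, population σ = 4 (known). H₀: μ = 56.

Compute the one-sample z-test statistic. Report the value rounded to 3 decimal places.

SE = σ/√n = 4/√11 = 1.2060
z = (x̄−μ₀)/SE = (53.55−56)/1.2060 = -2.0314

test statistic = -2.031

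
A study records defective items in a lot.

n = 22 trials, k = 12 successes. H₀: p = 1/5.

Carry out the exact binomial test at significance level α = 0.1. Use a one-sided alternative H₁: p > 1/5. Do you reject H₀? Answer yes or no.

reject H₀: yes

Exact binomial: n=22, k=12, p₀=1/5=0.2000
P(X≥12) from Σ C(n,i)·p₀^i·(1−p₀)^(n−i)
p-value (one-sided, H₁ greater) = 0.00035
At α=0.1: p < α → reject H₀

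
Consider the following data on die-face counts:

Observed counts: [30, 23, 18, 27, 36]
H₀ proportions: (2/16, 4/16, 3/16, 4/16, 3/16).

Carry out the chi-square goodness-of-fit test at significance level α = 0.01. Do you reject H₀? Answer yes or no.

n = 134; E_i = n·p_i = [16.75, 33.50, 25.12, 33.50, 25.12]
χ² = (30−16.75)²/16.75 + (23−33.50)²/33.50 + (18−25.12)²/25.12 + (27−33.50)²/33.50 + (36−25.12)²/25.12 = 21.7612
df = 4
p-value (upper-tail) = 0.00022
At α=0.01: p < α → reject H₀

reject H₀: yes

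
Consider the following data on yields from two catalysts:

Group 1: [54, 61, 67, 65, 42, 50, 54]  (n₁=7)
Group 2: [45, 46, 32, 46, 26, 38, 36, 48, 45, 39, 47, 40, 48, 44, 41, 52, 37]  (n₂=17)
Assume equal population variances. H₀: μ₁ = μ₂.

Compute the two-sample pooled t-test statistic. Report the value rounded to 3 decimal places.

x̄₁=56.143, s₁=8.821, n₁=7
x̄₂=41.765, s₂=6.600, n₂=17
s_p² = [6·8.821² + 16·6.600²]/22 = 52.9053
SE = √(s_p²·(1/7+1/17)) = 3.2665
t = (56.143−41.765)/3.2665 = 4.4017
df = 22

test statistic = 4.402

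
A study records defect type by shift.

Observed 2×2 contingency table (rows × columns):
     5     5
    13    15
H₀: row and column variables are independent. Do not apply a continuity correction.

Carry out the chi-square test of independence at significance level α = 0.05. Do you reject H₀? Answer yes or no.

reject H₀: no

Row totals [10, 28], col totals [18, 20], n=38
χ² = (5−4.74)²/4.74 + (5−5.26)²/5.26 + (13−13.26)²/13.26 + (15−14.74)²/14.74 = 0.0377
df = 1
p-value (upper-tail) = 0.84605
At α=0.05: p ≥ α → fail to reject H₀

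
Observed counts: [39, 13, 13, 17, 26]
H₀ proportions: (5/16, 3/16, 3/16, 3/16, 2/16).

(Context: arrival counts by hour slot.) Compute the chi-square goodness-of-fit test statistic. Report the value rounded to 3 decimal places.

n = 108; E_i = n·p_i = [33.75, 20.25, 20.25, 20.25, 13.50]
χ² = (39−33.75)²/33.75 + (13−20.25)²/20.25 + (13−20.25)²/20.25 + (17−20.25)²/20.25 + (26−13.50)²/13.50 = 18.1037
df = 4

test statistic = 18.104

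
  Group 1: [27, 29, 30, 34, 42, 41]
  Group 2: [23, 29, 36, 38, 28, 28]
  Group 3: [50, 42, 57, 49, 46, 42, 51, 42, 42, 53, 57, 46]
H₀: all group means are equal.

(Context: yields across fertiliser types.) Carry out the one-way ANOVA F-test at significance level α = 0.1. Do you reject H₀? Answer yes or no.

Group means [33.83, 30.33, 48.08], grand mean 40.083
SSB = Σnᵢ(x̄ᵢ−x̄)² = 1572.750; SSW = ΣΣ(x−x̄ᵢ)² = 713.083
MSB = 1572.750/2 = 786.3750; MSW = 713.083/21 = 33.9563
F = MSB/MSW = 23.1584
df = (2, 21)
p-value (upper-tail) = 0.00000
At α=0.1: p < α → reject H₀

reject H₀: yes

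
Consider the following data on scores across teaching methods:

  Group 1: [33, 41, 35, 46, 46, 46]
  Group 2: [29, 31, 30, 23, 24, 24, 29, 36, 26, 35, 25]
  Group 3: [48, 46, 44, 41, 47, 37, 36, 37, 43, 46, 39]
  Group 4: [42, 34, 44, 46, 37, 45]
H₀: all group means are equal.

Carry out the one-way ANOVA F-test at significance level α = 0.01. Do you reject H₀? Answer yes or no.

Group means [41.17, 28.36, 42.18, 41.33], grand mean 37.382
SSB = Σnᵢ(x̄ᵢ−x̄)² = 1327.681; SSW = ΣΣ(x−x̄ᵢ)² = 680.348
MSB = 1327.681/3 = 442.5603; MSW = 680.348/30 = 22.6783
F = MSB/MSW = 19.5147
df = (3, 30)
p-value (upper-tail) = 0.00000
At α=0.01: p < α → reject H₀

reject H₀: yes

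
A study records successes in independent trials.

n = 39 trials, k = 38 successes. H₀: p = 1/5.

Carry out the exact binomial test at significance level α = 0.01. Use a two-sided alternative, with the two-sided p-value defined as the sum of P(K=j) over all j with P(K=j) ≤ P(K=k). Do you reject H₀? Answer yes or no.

Exact binomial: n=39, k=38, p₀=1/5=0.2000
P(X=j) = C(n,j)·p₀^j·(1−p₀)^(n−j); p = Σ P(X=j) over j with P(X=j) ≤ P(X=38)
p-value (two-sided) = 0.00000
At α=0.01: p < α → reject H₀

reject H₀: yes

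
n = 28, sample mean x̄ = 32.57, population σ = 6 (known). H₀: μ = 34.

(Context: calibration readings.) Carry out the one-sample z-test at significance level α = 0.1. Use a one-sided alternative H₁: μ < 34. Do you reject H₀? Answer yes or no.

SE = σ/√n = 6/√28 = 1.1339
z = (x̄−μ₀)/SE = (32.57−34)/1.1339 = -1.2611
p-value (one-sided, H₁ less) = 0.10363
At α=0.1: p ≥ α → fail to reject H₀

reject H₀: no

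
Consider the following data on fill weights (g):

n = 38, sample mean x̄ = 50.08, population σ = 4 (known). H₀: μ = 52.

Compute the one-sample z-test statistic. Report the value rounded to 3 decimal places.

SE = σ/√n = 4/√38 = 0.6489
z = (x̄−μ₀)/SE = (50.08−52)/0.6489 = -2.9589

test statistic = -2.959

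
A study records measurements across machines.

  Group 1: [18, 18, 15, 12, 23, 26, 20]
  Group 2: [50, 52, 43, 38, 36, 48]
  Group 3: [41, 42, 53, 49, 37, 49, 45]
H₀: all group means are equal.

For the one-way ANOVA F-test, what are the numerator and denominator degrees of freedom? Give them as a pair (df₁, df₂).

k = 3 groups, N = 20 total
df = (k−1, N−k) = (3−1, 20−3) = (2, 17)

degrees of freedom = [2, 17]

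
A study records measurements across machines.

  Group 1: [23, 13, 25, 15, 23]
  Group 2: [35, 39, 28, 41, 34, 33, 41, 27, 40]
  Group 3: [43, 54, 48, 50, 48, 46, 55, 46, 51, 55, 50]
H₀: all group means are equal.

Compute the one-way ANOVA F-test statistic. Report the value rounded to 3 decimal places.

test statistic = 70.275

Group means [19.80, 35.33, 49.64], grand mean 38.520
SSB = Σnᵢ(x̄ᵢ−x̄)² = 3202.895; SSW = ΣΣ(x−x̄ᵢ)² = 501.345
MSB = 3202.895/2 = 1601.4473; MSW = 501.345/22 = 22.7884
F = MSB/MSW = 70.2746
df = (2, 22)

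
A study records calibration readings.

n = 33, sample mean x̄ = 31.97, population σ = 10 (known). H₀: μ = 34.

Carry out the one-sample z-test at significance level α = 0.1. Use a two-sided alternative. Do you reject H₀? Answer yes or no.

reject H₀: no

SE = σ/√n = 10/√33 = 1.7408
z = (x̄−μ₀)/SE = (31.97−34)/1.7408 = -1.1661
p-value (two-sided) = 0.24356
At α=0.1: p ≥ α → fail to reject H₀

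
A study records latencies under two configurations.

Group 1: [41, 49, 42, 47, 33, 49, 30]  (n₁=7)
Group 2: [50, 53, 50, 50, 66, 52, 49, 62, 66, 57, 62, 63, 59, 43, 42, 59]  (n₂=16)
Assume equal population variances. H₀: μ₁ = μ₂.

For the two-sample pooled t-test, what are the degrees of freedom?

df = n₁ + n₂ − 2 = 7 + 16 − 2 = 21

degrees of freedom = 21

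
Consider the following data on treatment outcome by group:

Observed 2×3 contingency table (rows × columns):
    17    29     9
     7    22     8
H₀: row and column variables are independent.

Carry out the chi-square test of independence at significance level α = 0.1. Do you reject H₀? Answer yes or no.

reject H₀: no

Row totals [55, 37], col totals [24, 51, 17], n=92
χ² = (17−14.35)²/14.35 + (29−30.49)²/30.49 + (9−10.16)²/10.16 + (7−9.65)²/9.65 + (22−20.51)²/20.51 + (8−6.84)²/6.84 = 1.7308
df = 2
p-value (upper-tail) = 0.42089
At α=0.1: p ≥ α → fail to reject H₀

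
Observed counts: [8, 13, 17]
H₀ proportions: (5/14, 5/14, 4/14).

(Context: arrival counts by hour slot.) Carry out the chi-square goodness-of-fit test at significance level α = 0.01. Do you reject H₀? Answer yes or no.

n = 38; E_i = n·p_i = [13.57, 13.57, 10.86]
χ² = (8−13.57)²/13.57 + (13−13.57)²/13.57 + (17−10.86)²/10.86 = 5.7868
df = 2
p-value (upper-tail) = 0.05539
At α=0.01: p ≥ α → fail to reject H₀

reject H₀: no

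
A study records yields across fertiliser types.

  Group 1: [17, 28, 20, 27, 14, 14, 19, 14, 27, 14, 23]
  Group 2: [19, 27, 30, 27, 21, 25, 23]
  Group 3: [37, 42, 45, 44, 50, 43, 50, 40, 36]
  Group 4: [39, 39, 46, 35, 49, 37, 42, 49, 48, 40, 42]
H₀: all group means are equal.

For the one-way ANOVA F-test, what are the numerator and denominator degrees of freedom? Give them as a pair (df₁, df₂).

k = 4 groups, N = 38 total
df = (k−1, N−k) = (4−1, 38−4) = (3, 34)

degrees of freedom = [3, 34]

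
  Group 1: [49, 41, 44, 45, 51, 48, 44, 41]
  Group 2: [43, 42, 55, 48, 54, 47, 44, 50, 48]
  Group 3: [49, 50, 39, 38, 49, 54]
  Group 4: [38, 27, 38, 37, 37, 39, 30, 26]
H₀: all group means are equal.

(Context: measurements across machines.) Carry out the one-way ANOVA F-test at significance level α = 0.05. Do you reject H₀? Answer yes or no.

reject H₀: yes

Group means [45.38, 47.89, 46.50, 34.00], grand mean 43.387
SSB = Σnᵢ(x̄ᵢ−x̄)² = 977.091; SSW = ΣΣ(x−x̄ᵢ)² = 674.264
MSB = 977.091/3 = 325.6970; MSW = 674.264/27 = 24.9727
F = MSB/MSW = 13.0421
df = (3, 27)
p-value (upper-tail) = 0.00002
At α=0.05: p < α → reject H₀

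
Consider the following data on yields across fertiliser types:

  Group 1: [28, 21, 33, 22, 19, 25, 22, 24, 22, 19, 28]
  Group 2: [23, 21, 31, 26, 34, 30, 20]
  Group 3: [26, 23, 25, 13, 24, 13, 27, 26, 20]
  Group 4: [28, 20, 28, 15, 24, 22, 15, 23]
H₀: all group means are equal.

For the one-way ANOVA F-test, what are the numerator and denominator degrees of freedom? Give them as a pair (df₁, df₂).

degrees of freedom = [3, 31]

k = 4 groups, N = 35 total
df = (k−1, N−k) = (4−1, 35−4) = (3, 31)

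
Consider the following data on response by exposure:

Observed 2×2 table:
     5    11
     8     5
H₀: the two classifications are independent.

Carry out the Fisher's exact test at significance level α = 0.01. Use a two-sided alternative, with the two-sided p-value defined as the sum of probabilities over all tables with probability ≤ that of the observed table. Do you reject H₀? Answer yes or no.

reject H₀: no

Margins: r₁=16, r₂=13, c₁=13, c₂=16, n=29
p_obs = C(16,5)·C(13,8)/C(29,13); sum pmf over tables with pmf ≤ p_obs
p-value (two-sided) = 0.14364
At α=0.01: p ≥ α → fail to reject H₀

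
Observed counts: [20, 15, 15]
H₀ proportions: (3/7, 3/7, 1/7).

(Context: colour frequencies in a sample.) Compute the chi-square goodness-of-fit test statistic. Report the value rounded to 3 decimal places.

test statistic = 10.667

n = 50; E_i = n·p_i = [21.43, 21.43, 7.14]
χ² = (20−21.43)²/21.43 + (15−21.43)²/21.43 + (15−7.14)²/7.14 = 10.6667
df = 2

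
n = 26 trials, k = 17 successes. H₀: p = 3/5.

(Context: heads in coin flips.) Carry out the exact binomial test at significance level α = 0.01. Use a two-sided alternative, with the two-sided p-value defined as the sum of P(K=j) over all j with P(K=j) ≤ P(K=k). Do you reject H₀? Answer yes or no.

Exact binomial: n=26, k=17, p₀=3/5=0.6000
P(X=j) = C(n,j)·p₀^j·(1−p₀)^(n−j); p = Σ P(X=j) over j with P(X=j) ≤ P(X=17)
p-value (two-sided) = 0.69050
At α=0.01: p ≥ α → fail to reject H₀

reject H₀: no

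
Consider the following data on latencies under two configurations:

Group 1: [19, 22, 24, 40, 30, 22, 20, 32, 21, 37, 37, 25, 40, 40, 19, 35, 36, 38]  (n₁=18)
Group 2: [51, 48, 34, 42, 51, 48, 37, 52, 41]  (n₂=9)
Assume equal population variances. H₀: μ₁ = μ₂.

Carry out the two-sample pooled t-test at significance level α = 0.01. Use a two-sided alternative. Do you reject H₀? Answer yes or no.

reject H₀: yes

x̄₁=29.833, s₁=8.184, n₁=18
x̄₂=44.889, s₂=6.604, n₂=9
s_p² = [17·8.184² + 8·6.604²]/25 = 59.4956
SE = √(s_p²·(1/18+1/9)) = 3.1490
t = (29.833−44.889)/3.1490 = -4.7811
df = 25
p-value (two-sided) = 0.00007
At α=0.01: p < α → reject H₀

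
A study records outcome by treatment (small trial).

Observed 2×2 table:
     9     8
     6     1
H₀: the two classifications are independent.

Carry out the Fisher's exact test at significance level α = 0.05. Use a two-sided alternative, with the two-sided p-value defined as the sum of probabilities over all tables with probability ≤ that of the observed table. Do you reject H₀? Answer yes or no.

Margins: r₁=17, r₂=7, c₁=15, c₂=9, n=24
p_obs = C(17,9)·C(7,6)/C(24,15); sum pmf over tables with pmf ≤ p_obs
p-value (two-sided) = 0.19071
At α=0.05: p ≥ α → fail to reject H₀

reject H₀: no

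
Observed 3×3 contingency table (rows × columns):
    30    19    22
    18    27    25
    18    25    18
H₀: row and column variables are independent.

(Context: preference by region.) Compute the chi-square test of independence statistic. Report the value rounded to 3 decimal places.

Row totals [71, 70, 61], col totals [66, 71, 65], n=202
χ² = (30−23.20)²/23.20 + (19−24.96)²/24.96 + (22−22.85)²/22.85 + (18−22.87)²/22.87 + (27−24.60)²/24.60 + (25−22.52)²/22.52 + (18−19.93)²/19.93 + (25−21.44)²/21.44 + (18−19.63)²/19.63 = 5.9030
df = 4

test statistic = 5.903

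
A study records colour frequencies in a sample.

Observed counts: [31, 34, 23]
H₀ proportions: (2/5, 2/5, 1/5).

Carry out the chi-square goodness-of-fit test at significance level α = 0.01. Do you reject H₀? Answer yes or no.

reject H₀: no

n = 88; E_i = n·p_i = [35.20, 35.20, 17.60]
χ² = (31−35.20)²/35.20 + (34−35.20)²/35.20 + (23−17.60)²/17.60 = 2.1989
df = 2
p-value (upper-tail) = 0.33306
At α=0.01: p ≥ α → fail to reject H₀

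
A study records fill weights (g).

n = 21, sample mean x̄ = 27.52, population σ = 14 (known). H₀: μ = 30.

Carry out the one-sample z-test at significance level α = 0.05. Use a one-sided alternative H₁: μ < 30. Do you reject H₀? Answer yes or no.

SE = σ/√n = 14/√21 = 3.0551
z = (x̄−μ₀)/SE = (27.52−30)/3.0551 = -0.8118
p-value (one-sided, H₁ less) = 0.20846
At α=0.05: p ≥ α → fail to reject H₀

reject H₀: no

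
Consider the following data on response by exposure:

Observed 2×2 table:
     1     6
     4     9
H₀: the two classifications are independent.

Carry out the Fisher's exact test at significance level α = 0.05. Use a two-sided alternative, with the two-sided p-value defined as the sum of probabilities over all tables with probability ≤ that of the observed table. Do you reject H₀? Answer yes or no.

Margins: r₁=7, r₂=13, c₁=5, c₂=15, n=20
p_obs = C(7,1)·C(13,4)/C(20,5); sum pmf over tables with pmf ≤ p_obs
p-value (two-sided) = 0.61262
At α=0.05: p ≥ α → fail to reject H₀

reject H₀: no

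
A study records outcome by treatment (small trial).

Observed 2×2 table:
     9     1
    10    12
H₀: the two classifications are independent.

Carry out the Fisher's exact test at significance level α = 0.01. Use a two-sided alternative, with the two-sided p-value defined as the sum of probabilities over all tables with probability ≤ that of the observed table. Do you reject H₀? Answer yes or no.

reject H₀: no

Margins: r₁=10, r₂=22, c₁=19, c₂=13, n=32
p_obs = C(10,9)·C(22,10)/C(32,19); sum pmf over tables with pmf ≤ p_obs
p-value (two-sided) = 0.02367
At α=0.01: p ≥ α → fail to reject H₀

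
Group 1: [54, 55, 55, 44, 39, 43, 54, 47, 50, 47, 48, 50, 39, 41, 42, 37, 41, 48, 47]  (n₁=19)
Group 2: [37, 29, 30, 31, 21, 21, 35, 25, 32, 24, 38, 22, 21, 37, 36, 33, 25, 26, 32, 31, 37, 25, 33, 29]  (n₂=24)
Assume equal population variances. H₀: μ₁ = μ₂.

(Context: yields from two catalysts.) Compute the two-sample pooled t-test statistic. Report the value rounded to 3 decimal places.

x̄₁=46.368, s₁=5.718, n₁=19
x̄₂=29.583, s₂=5.641, n₂=24
s_p² = [18·5.718² + 23·5.641²]/41 = 32.2013
SE = √(s_p²·(1/19+1/24)) = 1.7426
t = (46.368−29.583)/1.7426 = 9.6324
df = 41

test statistic = 9.632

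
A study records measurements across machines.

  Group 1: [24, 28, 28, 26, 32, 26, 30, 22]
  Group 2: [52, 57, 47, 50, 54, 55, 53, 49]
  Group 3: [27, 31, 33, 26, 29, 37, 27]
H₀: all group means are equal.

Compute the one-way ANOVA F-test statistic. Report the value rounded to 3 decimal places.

test statistic = 122.299

Group means [27.00, 52.12, 30.00], grand mean 36.652
SSB = Σnᵢ(x̄ᵢ−x̄)² = 2970.342; SSW = ΣΣ(x−x̄ᵢ)² = 242.875
MSB = 2970.342/2 = 1485.1712; MSW = 242.875/20 = 12.1438
F = MSB/MSW = 122.2992
df = (2, 20)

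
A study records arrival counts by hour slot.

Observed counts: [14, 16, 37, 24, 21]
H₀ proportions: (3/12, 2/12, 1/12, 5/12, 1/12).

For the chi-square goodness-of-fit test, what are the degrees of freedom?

df = k − 1 = 5 − 1 = 4

degrees of freedom = 4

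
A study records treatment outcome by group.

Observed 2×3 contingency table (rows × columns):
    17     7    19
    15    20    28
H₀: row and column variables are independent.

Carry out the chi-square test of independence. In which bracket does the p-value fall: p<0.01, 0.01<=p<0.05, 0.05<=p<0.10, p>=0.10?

Row totals [43, 63], col totals [32, 27, 47], n=106
χ² = (17−12.98)²/12.98 + (7−10.95)²/10.95 + (19−19.07)²/19.07 + (15−19.02)²/19.02 + (20−16.05)²/16.05 + (28−27.93)²/27.93 = 4.4941
df = 2
p-value (upper-tail) = 0.10571
→ bracket: p>=0.10

p-value bracket: p>=0.10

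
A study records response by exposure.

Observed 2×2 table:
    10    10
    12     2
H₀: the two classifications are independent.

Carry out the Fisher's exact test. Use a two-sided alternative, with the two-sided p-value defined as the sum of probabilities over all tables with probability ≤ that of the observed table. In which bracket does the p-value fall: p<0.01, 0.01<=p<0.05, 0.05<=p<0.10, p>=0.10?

Margins: r₁=20, r₂=14, c₁=22, c₂=12, n=34
p_obs = C(20,10)·C(14,12)/C(34,22); sum pmf over tables with pmf ≤ p_obs
p-value (two-sided) = 0.06623
→ bracket: 0.05<=p<0.10

p-value bracket: 0.05<=p<0.10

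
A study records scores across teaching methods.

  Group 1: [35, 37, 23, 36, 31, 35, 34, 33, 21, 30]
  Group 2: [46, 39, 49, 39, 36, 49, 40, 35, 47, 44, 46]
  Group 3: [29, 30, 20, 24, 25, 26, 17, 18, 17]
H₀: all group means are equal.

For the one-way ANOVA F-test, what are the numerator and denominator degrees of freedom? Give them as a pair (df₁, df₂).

degrees of freedom = [2, 27]

k = 3 groups, N = 30 total
df = (k−1, N−k) = (3−1, 30−3) = (2, 27)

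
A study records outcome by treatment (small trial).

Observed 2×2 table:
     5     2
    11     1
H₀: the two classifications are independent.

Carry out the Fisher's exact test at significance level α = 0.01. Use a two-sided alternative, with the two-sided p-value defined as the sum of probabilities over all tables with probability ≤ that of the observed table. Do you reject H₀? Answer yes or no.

Margins: r₁=7, r₂=12, c₁=16, c₂=3, n=19
p_obs = C(7,5)·C(12,11)/C(19,16); sum pmf over tables with pmf ≤ p_obs
p-value (two-sided) = 0.52322
At α=0.01: p ≥ α → fail to reject H₀

reject H₀: no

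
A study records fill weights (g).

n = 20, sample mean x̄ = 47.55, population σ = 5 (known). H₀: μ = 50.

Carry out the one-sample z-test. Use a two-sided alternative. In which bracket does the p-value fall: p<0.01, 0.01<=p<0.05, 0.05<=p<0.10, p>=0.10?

p-value bracket: 0.01<=p<0.05

SE = σ/√n = 5/√20 = 1.1180
z = (x̄−μ₀)/SE = (47.55−50)/1.1180 = -2.1913
p-value (two-sided) = 0.02843
→ bracket: 0.01<=p<0.05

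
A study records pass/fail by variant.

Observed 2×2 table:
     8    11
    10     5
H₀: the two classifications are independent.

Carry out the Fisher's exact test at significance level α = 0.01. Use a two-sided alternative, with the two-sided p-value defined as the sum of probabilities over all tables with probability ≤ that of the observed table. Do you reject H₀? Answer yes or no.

Margins: r₁=19, r₂=15, c₁=18, c₂=16, n=34
p_obs = C(19,8)·C(15,10)/C(34,18); sum pmf over tables with pmf ≤ p_obs
p-value (two-sided) = 0.18539
At α=0.01: p ≥ α → fail to reject H₀

reject H₀: no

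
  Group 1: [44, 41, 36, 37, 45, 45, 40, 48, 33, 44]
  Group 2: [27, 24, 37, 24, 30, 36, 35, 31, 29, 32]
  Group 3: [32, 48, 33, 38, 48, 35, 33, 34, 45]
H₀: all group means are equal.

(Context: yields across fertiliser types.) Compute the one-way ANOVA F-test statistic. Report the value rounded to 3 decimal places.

Group means [41.30, 30.50, 38.44], grand mean 36.690
SSB = Σnᵢ(x̄ᵢ−x̄)² = 623.385; SSW = ΣΣ(x−x̄ᵢ)² = 756.822
MSB = 623.385/2 = 311.6923; MSW = 756.822/26 = 29.1085
F = MSB/MSW = 10.7079
df = (2, 26)

test statistic = 10.708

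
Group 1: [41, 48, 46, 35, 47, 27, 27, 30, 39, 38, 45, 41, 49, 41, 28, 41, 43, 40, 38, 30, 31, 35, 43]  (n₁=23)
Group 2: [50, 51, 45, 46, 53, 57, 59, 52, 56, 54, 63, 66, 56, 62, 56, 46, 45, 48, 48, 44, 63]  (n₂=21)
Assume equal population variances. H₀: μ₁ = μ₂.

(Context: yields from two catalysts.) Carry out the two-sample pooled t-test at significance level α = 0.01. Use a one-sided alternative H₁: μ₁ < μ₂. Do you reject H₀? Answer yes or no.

reject H₀: yes

x̄₁=38.391, s₁=6.874, n₁=23
x̄₂=53.333, s₂=6.703, n₂=21
s_p² = [22·6.874² + 20·6.703²]/42 = 46.1463
SE = √(s_p²·(1/23+1/21)) = 2.0503
t = (38.391−53.333)/2.0503 = -7.2877
df = 42
p-value (one-sided, H₁ less) = 0.00000
At α=0.01: p < α → reject H₀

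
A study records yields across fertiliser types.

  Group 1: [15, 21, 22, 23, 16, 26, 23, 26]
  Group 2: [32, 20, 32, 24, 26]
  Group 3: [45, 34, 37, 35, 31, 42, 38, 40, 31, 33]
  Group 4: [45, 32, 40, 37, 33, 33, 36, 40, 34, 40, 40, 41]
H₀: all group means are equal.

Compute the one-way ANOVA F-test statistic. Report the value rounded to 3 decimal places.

Group means [21.50, 26.80, 36.60, 37.58], grand mean 32.086
SSB = Σnᵢ(x̄ᵢ−x̄)² = 1602.626; SSW = ΣΣ(x−x̄ᵢ)² = 604.117
MSB = 1602.626/3 = 534.2087; MSW = 604.117/31 = 19.4876
F = MSB/MSW = 27.4127
df = (3, 31)

test statistic = 27.413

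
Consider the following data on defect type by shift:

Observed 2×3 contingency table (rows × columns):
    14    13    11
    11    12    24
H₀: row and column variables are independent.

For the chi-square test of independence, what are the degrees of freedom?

degrees of freedom = 2

df = (r−1)(c−1) = (2−1)·(3−1) = 2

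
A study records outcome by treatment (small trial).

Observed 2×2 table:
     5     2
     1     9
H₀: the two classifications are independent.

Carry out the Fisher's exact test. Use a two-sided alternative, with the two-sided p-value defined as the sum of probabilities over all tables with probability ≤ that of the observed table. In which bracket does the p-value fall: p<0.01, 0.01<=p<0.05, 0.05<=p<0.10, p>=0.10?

Margins: r₁=7, r₂=10, c₁=6, c₂=11, n=17
p_obs = C(7,5)·C(10,1)/C(17,6); sum pmf over tables with pmf ≤ p_obs
p-value (two-sided) = 0.03450
→ bracket: 0.01<=p<0.05

p-value bracket: 0.01<=p<0.05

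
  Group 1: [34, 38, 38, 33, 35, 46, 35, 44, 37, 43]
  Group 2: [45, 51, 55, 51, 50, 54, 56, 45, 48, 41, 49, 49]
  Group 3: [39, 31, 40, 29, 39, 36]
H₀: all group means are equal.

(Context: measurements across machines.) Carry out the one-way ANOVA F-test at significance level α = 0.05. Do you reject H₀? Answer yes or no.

reject H₀: yes

Group means [38.30, 49.50, 35.67], grand mean 42.536
SSB = Σnᵢ(x̄ᵢ−x̄)² = 1044.531; SSW = ΣΣ(x−x̄ᵢ)² = 504.433
MSB = 1044.531/2 = 522.2655; MSW = 504.433/25 = 20.1773
F = MSB/MSW = 25.8838
df = (2, 25)
p-value (upper-tail) = 0.00000
At α=0.05: p < α → reject H₀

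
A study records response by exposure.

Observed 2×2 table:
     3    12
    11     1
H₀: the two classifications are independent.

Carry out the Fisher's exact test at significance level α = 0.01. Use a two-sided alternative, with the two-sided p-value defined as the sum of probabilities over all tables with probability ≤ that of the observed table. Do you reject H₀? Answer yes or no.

Margins: r₁=15, r₂=12, c₁=14, c₂=13, n=27
p_obs = C(15,3)·C(12,11)/C(27,14); sum pmf over tables with pmf ≤ p_obs
p-value (two-sided) = 0.00034
At α=0.01: p < α → reject H₀

reject H₀: yes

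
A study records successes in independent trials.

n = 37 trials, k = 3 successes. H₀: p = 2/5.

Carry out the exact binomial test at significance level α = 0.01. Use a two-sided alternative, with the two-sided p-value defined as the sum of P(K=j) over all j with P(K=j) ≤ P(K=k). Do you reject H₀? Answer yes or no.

Exact binomial: n=37, k=3, p₀=2/5=0.4000
P(X=j) = C(n,j)·p₀^j·(1−p₀)^(n−j); p = Σ P(X=j) over j with P(X=j) ≤ P(X=3)
p-value (two-sided) = 0.00003
At α=0.01: p < α → reject H₀

reject H₀: yes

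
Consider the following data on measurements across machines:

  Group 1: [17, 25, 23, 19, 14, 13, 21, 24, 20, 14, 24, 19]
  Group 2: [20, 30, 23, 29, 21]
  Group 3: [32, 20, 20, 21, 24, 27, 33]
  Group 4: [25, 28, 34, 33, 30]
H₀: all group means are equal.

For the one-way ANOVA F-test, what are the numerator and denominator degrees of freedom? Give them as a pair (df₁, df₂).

degrees of freedom = [3, 25]

k = 4 groups, N = 29 total
df = (k−1, N−k) = (4−1, 29−4) = (3, 25)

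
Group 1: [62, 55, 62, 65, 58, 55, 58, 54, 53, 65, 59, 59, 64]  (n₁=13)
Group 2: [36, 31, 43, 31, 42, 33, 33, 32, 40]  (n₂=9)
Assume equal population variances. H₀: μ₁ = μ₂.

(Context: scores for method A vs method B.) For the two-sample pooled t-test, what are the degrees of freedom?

df = n₁ + n₂ − 2 = 13 + 9 − 2 = 20

degrees of freedom = 20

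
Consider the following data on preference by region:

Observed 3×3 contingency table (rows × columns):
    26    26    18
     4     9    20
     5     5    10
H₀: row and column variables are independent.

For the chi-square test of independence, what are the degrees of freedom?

df = (r−1)(c−1) = (3−1)·(3−1) = 4

degrees of freedom = 4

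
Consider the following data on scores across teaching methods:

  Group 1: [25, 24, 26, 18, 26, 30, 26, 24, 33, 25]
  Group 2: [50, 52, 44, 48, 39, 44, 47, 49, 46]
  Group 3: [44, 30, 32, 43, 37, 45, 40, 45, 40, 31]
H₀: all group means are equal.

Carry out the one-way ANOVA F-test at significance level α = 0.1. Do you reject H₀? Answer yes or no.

Group means [25.70, 46.56, 38.70], grand mean 36.655
SSB = Σnᵢ(x̄ᵢ−x̄)² = 2124.130; SSW = ΣΣ(x−x̄ᵢ)² = 570.422
MSB = 2124.130/2 = 1062.0648; MSW = 570.422/26 = 21.9393
F = MSB/MSW = 48.4092
df = (2, 26)
p-value (upper-tail) = 0.00000
At α=0.1: p < α → reject H₀

reject H₀: yes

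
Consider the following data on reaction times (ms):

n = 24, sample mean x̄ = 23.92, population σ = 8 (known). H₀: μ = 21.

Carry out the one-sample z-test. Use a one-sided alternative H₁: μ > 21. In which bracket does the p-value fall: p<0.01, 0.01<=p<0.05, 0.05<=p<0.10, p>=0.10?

p-value bracket: 0.01<=p<0.05

SE = σ/√n = 8/√24 = 1.6330
z = (x̄−μ₀)/SE = (23.92−21)/1.6330 = 1.7881
p-value (one-sided, H₁ greater) = 0.03688
→ bracket: 0.01<=p<0.05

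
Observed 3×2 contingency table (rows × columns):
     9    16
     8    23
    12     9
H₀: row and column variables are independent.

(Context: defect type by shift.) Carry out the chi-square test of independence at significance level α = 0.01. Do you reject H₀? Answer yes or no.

reject H₀: no

Row totals [25, 31, 21], col totals [29, 48], n=77
χ² = (9−9.42)²/9.42 + (16−15.58)²/15.58 + (8−11.68)²/11.68 + (23−19.32)²/19.32 + (12−7.91)²/7.91 + (9−13.09)²/13.09 = 5.2798
df = 2
p-value (upper-tail) = 0.07137
At α=0.01: p ≥ α → fail to reject H₀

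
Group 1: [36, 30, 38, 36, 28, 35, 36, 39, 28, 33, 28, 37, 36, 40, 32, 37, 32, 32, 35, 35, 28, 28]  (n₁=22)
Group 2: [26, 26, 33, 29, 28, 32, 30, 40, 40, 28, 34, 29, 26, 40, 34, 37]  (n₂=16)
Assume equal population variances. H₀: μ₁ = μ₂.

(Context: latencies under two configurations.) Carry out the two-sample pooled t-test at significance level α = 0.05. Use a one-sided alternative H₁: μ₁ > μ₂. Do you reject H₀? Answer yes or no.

reject H₀: no

x̄₁=33.591, s₁=3.899, n₁=22
x̄₂=32.000, s₂=5.086, n₂=16
s_p² = [21·3.899² + 15·5.086²]/36 = 19.6477
SE = √(s_p²·(1/22+1/16)) = 1.4564
t = (33.591−32.000)/1.4564 = 1.0924
df = 36
p-value (one-sided, H₁ greater) = 0.14096
At α=0.05: p ≥ α → fail to reject H₀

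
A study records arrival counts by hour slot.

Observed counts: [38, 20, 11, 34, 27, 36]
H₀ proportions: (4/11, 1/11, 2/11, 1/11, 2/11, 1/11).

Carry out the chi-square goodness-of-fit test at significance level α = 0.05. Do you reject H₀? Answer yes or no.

n = 166; E_i = n·p_i = [60.36, 15.09, 30.18, 15.09, 30.18, 15.09]
χ² = (38−60.36)²/60.36 + (20−15.09)²/15.09 + (11−30.18)²/30.18 + (34−15.09)²/15.09 + (27−30.18)²/30.18 + (36−15.09)²/15.09 = 75.0723
df = 5
p-value (upper-tail) = 0.00000
At α=0.05: p < α → reject H₀

reject H₀: yes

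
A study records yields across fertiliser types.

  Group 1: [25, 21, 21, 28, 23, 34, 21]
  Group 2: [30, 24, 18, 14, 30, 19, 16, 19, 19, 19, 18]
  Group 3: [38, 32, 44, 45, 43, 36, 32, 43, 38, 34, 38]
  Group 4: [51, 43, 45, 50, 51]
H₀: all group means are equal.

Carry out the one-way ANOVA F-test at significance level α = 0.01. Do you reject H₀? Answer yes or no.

reject H₀: yes

Group means [24.71, 20.55, 38.45, 48.00], grand mean 31.235
SSB = Σnᵢ(x̄ᵢ−x̄)² = 3533.235; SSW = ΣΣ(x−x̄ᵢ)² = 698.883
MSB = 3533.235/3 = 1177.7448; MSW = 698.883/30 = 23.2961
F = MSB/MSW = 50.5554
df = (3, 30)
p-value (upper-tail) = 0.00000
At α=0.01: p < α → reject H₀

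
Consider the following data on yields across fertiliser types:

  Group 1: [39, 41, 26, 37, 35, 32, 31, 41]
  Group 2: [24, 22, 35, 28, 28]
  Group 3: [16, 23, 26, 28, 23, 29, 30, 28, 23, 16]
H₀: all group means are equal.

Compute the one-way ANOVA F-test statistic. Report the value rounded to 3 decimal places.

test statistic = 10.569

Group means [35.25, 27.40, 24.20], grand mean 28.739
SSB = Σnᵢ(x̄ᵢ−x̄)² = 554.135; SSW = ΣΣ(x−x̄ᵢ)² = 524.300
MSB = 554.135/2 = 277.0674; MSW = 524.300/20 = 26.2150
F = MSB/MSW = 10.5690
df = (2, 20)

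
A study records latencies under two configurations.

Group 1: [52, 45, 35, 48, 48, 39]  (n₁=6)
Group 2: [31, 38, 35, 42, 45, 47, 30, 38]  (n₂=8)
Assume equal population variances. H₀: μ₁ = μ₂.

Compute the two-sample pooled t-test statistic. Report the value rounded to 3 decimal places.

x̄₁=44.500, s₁=6.348, n₁=6
x̄₂=38.250, s₂=6.182, n₂=8
s_p² = [5·6.348² + 7·6.182²]/12 = 39.0833
SE = √(s_p²·(1/6+1/8)) = 3.3763
t = (44.500−38.250)/3.3763 = 1.8511
df = 12

test statistic = 1.851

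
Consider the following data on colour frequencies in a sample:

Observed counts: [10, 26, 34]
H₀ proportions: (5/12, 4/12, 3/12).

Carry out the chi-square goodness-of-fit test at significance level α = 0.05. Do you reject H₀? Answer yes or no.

n = 70; E_i = n·p_i = [29.17, 23.33, 17.50]
χ² = (10−29.17)²/29.17 + (26−23.33)²/23.33 + (34−17.50)²/17.50 = 28.4571
df = 2
p-value (upper-tail) = 0.00000
At α=0.05: p < α → reject H₀

reject H₀: yes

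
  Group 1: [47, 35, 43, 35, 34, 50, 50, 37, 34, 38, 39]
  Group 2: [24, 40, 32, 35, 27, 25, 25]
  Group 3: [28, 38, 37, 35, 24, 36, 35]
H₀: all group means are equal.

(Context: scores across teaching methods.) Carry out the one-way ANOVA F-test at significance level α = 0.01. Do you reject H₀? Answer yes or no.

reject H₀: yes

Group means [40.18, 29.71, 33.29], grand mean 35.320
SSB = Σnᵢ(x̄ᵢ−x̄)² = 508.946; SSW = ΣΣ(x−x̄ᵢ)² = 780.494
MSB = 508.946/2 = 254.4732; MSW = 780.494/22 = 35.4770
F = MSB/MSW = 7.1729
df = (2, 22)
p-value (upper-tail) = 0.00400
At α=0.01: p < α → reject H₀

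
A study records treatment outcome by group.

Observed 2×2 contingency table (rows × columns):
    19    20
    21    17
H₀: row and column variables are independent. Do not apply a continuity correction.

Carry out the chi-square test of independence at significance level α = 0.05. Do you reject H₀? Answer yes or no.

Row totals [39, 38], col totals [40, 37], n=77
χ² = (19−20.26)²/20.26 + (20−18.74)²/18.74 + (21−19.74)²/19.74 + (17−18.26)²/18.26 = 0.3303
df = 1
p-value (upper-tail) = 0.56548
At α=0.05: p ≥ α → fail to reject H₀

reject H₀: no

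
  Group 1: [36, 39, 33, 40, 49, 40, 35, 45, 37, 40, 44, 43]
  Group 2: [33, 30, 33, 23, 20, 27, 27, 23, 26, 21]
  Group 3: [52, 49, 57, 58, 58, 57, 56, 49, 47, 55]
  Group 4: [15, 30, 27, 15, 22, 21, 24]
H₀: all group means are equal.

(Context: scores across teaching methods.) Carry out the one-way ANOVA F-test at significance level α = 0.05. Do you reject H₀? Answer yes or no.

Group means [40.08, 26.30, 53.80, 22.00], grand mean 36.821
SSB = Σnᵢ(x̄ᵢ−x̄)² = 5655.127; SSW = ΣΣ(x−x̄ᵢ)² = 774.617
MSB = 5655.127/3 = 1885.0423; MSW = 774.617/35 = 22.1319
F = MSB/MSW = 85.1731
df = (3, 35)
p-value (upper-tail) = 0.00000
At α=0.05: p < α → reject H₀

reject H₀: yes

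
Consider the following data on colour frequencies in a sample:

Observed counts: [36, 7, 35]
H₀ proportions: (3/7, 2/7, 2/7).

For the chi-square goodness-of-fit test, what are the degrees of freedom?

degrees of freedom = 2

df = k − 1 = 3 − 1 = 2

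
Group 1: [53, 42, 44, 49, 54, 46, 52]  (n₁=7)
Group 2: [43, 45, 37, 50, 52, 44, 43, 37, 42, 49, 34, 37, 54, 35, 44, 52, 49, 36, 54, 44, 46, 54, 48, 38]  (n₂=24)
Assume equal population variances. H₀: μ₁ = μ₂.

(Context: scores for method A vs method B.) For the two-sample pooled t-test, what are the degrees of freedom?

degrees of freedom = 29

df = n₁ + n₂ − 2 = 7 + 24 − 2 = 29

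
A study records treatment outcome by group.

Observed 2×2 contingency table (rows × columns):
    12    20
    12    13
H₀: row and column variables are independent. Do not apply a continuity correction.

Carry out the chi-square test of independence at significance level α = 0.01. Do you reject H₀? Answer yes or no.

reject H₀: no

Row totals [32, 25], col totals [24, 33], n=57
χ² = (12−13.47)²/13.47 + (20−18.53)²/18.53 + (12−10.53)²/10.53 + (13−14.47)²/14.47 = 0.6348
df = 1
p-value (upper-tail) = 0.42561
At α=0.01: p ≥ α → fail to reject H₀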